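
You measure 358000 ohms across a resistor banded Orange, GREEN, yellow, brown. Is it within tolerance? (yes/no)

no

Orange → 3 (first significant figure)
Green → 5 (second significant figure)
Yellow → ×10^4 multiplier
Brown → ±1% tolerance
35 × 10000 = 350000 Ω
Allowed range: 346500 Ω to 353500 Ω.
358000 ohms lies outside that range.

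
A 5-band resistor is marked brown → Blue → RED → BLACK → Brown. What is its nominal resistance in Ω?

Brown → 1 (first significant figure)
Blue → 6 (second significant figure)
Red → 2 (third significant figure)
Black → ×1 multiplier
162 × 1 = 162 Ω

162 Ω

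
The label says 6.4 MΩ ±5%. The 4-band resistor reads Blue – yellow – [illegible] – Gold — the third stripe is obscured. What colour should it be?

green

6400000 Ω = 64 × 10^5.
The third band is the multiplier, 10^5, which is green.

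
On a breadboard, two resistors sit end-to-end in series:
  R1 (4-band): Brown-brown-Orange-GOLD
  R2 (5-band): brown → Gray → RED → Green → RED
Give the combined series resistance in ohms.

R1: brown, brown → 11; orange ×10^3 → 11000 Ω.
R2: brown, grey, red → 182; green ×10^5 → 18200000 Ω.
Series: 11000 + 18200000 = 18211000 Ω.

18211000 Ω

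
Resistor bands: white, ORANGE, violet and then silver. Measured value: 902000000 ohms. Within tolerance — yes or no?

yes

White → 9 (first significant figure)
Orange → 3 (second significant figure)
Violet → ×10^7 multiplier
Silver → ±10% tolerance
93 × 10000000 = 930000000 Ω
Allowed range: 837000000 Ω to 1023000000 Ω.
902000000 ohms lies inside that range.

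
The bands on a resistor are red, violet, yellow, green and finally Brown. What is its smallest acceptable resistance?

27126000 Ω

Red → 2 (first significant figure)
Violet → 7 (second significant figure)
Yellow → 4 (third significant figure)
Green → ×10^5 multiplier
Brown → ±1% tolerance
274 × 100000 = 27400000 Ω
Smallest = 27400000 × (1 − 1/100) = 27126000 Ω.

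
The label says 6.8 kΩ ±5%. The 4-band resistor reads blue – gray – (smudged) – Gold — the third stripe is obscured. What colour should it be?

6800 Ω = 68 × 10^2.
The third band is the multiplier, 10^2, which is red.

red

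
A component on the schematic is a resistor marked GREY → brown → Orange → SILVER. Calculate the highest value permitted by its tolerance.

Grey → 8 (first significant figure)
Brown → 1 (second significant figure)
Orange → ×10^3 multiplier
Silver → ±10% tolerance
81 × 1000 = 81000 Ω
Highest = 81000 × (1 + 10/100) = 89100 Ω.

89100 Ω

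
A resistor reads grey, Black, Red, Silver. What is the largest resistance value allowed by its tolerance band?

8800 Ω

Grey → 8 (first significant figure)
Black → 0 (second significant figure)
Red → ×10^2 multiplier
Silver → ±10% tolerance
80 × 100 = 8000 Ω
Largest = 8000 × (1 + 10/100) = 8800 Ω.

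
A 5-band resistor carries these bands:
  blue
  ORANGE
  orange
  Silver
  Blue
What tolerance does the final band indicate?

The last band, blue, is the tolerance band.
Blue corresponds to ±0.25%.

±0.25%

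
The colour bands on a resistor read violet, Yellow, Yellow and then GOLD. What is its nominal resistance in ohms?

Violet → 7 (first significant figure)
Yellow → 4 (second significant figure)
Yellow → ×10^4 multiplier
74 × 10000 = 740000 Ω

740000 Ω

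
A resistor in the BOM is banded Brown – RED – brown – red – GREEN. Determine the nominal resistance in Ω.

12100 Ω

Brown → 1 (first significant figure)
Red → 2 (second significant figure)
Brown → 1 (third significant figure)
Red → ×10^2 multiplier
121 × 100 = 12100 Ω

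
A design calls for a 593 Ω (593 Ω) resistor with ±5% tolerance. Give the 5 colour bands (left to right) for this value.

green, white, orange, black, gold

593 Ω = 593 × 10^0.
5 → green
9 → white
3 → orange
Multiplier 10^0 → black.
±5% tolerance → gold.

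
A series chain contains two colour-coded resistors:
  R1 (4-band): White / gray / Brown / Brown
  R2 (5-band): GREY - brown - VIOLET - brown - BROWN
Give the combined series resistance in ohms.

R1: white, grey → 98; brown ×10 → 980 Ω.
R2: grey, brown, violet → 817; brown ×10 → 8170 Ω.
Series: 980 + 8170 = 9150 Ω.

9150 Ω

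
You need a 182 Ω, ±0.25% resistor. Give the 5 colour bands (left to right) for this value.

182 Ω = 182 × 10^0.
1 → brown
8 → grey
2 → red
Multiplier 10^0 → black.
±0.25% tolerance → blue.

brown, grey, red, black, blue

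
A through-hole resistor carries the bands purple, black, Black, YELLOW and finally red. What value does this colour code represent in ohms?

7000000 Ω

Violet → 7 (first significant figure)
Black → 0 (second significant figure)
Black → 0 (third significant figure)
Yellow → ×10^4 multiplier
700 × 10000 = 7000000 Ω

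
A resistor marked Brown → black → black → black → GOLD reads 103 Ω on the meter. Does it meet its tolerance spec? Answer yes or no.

yes

Brown → 1 (first significant figure)
Black → 0 (second significant figure)
Black → 0 (third significant figure)
Black → ×1 multiplier
Gold → ±5% tolerance
100 × 1 = 100 Ω
Allowed range: 95 Ω to 105 Ω.
103 Ω lies inside that range.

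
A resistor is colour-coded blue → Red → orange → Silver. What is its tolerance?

The last band, silver, is the tolerance band.
Silver corresponds to ±10%.

±10%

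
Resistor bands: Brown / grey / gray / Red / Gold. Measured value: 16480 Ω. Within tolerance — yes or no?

Brown → 1 (first significant figure)
Grey → 8 (second significant figure)
Grey → 8 (third significant figure)
Red → ×10^2 multiplier
Gold → ±5% tolerance
188 × 100 = 18800 Ω
Allowed range: 17860 Ω to 19740 Ω.
16480 Ω lies outside that range.

no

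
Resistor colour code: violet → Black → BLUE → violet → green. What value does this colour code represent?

7060000000 Ω

Violet → 7 (first significant figure)
Black → 0 (second significant figure)
Blue → 6 (third significant figure)
Violet → ×10^7 multiplier
706 × 10000000 = 7060000000 Ω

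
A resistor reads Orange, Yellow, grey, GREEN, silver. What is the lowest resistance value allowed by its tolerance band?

31320000 Ω

Orange → 3 (first significant figure)
Yellow → 4 (second significant figure)
Grey → 8 (third significant figure)
Green → ×10^5 multiplier
Silver → ±10% tolerance
348 × 100000 = 34800000 Ω
Lowest = 34800000 × (1 − 10/100) = 31320000 Ω.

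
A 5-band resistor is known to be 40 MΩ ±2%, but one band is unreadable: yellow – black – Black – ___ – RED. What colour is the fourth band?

green

40000000 Ω = 400 × 10^5.
The fourth band is the multiplier, 10^5, which is green.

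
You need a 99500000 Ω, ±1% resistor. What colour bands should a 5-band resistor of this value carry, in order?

white, white, green, green, brown

99500000 Ω = 995 × 10^5.
9 → white
9 → white
5 → green
Multiplier 10^5 → green.
±1% tolerance → brown.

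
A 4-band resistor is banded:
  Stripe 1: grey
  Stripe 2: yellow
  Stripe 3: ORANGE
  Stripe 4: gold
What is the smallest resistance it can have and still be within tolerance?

Grey → 8 (first significant figure)
Yellow → 4 (second significant figure)
Orange → ×10^3 multiplier
Gold → ±5% tolerance
84 × 1000 = 84000 Ω
Smallest = 84000 × (1 − 5/100) = 79800 Ω.

79800 Ω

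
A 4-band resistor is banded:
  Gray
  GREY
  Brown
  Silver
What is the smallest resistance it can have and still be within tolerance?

Grey → 8 (first significant figure)
Grey → 8 (second significant figure)
Brown → ×10 multiplier
Silver → ±10% tolerance
88 × 10 = 880 Ω
Smallest = 880 × (1 − 10/100) = 792 Ω.

792 Ω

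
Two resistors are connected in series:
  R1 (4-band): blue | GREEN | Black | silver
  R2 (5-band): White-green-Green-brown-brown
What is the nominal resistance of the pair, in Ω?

9615 Ω

R1: blue, green → 65; black ×1 → 65 Ω.
R2: white, green, green → 955; brown ×10 → 9550 Ω.
Series: 65 + 9550 = 9615 Ω.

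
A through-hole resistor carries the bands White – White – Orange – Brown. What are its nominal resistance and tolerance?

99000 Ω ±1%

White → 9 (first significant figure)
White → 9 (second significant figure)
Orange → ×10^3 multiplier
Brown → ±1% tolerance
99 × 1000 = 99000 Ω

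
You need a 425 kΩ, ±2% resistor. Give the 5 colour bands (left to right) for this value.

yellow, red, green, orange, red

425000 Ω = 425 × 10^3.
4 → yellow
2 → red
5 → green
Multiplier 10^3 → orange.
±2% tolerance → red.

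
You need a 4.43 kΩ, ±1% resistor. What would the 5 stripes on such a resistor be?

yellow, yellow, orange, brown, brown

4430 Ω = 443 × 10^1.
4 → yellow
4 → yellow
3 → orange
Multiplier 10^1 → brown.
±1% tolerance → brown.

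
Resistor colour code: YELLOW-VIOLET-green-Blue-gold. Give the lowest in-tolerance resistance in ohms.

451250000 Ω

Yellow → 4 (first significant figure)
Violet → 7 (second significant figure)
Green → 5 (third significant figure)
Blue → ×10^6 multiplier
Gold → ±5% tolerance
475 × 1000000 = 475000000 Ω
Lowest = 475000000 × (1 − 5/100) = 451250000 Ω.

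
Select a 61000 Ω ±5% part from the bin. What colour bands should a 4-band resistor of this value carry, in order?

blue, brown, orange, gold

61000 Ω = 61 × 10^3.
6 → blue
1 → brown
Multiplier 10^3 → orange.
±5% tolerance → gold.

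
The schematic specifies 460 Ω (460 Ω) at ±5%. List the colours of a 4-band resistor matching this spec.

yellow, blue, brown, gold

460 Ω = 46 × 10^1.
4 → yellow
6 → blue
Multiplier 10^1 → brown.
±5% tolerance → gold.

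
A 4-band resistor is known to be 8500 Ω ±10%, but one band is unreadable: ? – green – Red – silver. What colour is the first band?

8500 Ω = 85 × 10^2.
The first band gives digit 8 of the significand, and 8 is grey.

grey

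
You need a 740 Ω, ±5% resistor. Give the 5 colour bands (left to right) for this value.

violet, yellow, black, black, gold

740 Ω = 740 × 10^0.
7 → violet
4 → yellow
0 → black
Multiplier 10^0 → black.
±5% tolerance → gold.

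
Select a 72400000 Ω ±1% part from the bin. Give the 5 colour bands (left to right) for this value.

72400000 Ω = 724 × 10^5.
7 → violet
2 → red
4 → yellow
Multiplier 10^5 → green.
±1% tolerance → brown.

violet, red, yellow, green, brown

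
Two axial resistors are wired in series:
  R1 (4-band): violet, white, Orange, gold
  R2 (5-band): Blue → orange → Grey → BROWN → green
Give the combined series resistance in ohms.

85380 Ω

R1: violet, white → 79; orange ×10^3 → 79000 Ω.
R2: blue, orange, grey → 638; brown ×10 → 6380 Ω.
Series: 79000 + 6380 = 85380 Ω.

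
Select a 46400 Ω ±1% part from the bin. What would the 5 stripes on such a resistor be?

46400 Ω = 464 × 10^2.
4 → yellow
6 → blue
4 → yellow
Multiplier 10^2 → red.
±1% tolerance → brown.

yellow, blue, yellow, red, brown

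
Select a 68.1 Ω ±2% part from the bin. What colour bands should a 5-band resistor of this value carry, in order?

68.1 Ω = 681 × 10^-1.
6 → blue
8 → grey
1 → brown
Multiplier 10^-1 → gold.
±2% tolerance → red.

blue, grey, brown, gold, red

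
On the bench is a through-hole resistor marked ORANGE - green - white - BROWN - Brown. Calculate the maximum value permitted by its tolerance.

3625.9 Ω

Orange → 3 (first significant figure)
Green → 5 (second significant figure)
White → 9 (third significant figure)
Brown → ×10 multiplier
Brown → ±1% tolerance
359 × 10 = 3590 Ω
Maximum = 3590 × (1 + 1/100) = 3625.9 Ω.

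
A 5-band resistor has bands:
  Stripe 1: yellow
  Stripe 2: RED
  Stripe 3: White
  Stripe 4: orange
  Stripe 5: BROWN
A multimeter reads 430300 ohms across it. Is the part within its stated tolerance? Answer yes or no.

yes

Yellow → 4 (first significant figure)
Red → 2 (second significant figure)
White → 9 (third significant figure)
Orange → ×10^3 multiplier
Brown → ±1% tolerance
429 × 1000 = 429000 Ω
Allowed range: 424710 Ω to 433290 Ω.
430300 ohms lies inside that range.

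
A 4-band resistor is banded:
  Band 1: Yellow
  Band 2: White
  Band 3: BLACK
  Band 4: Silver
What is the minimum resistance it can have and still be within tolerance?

Yellow → 4 (first significant figure)
White → 9 (second significant figure)
Black → ×1 multiplier
Silver → ±10% tolerance
49 × 1 = 49 Ω
Minimum = 49 × (1 − 10/100) = 44.1 Ω.

44.1 Ω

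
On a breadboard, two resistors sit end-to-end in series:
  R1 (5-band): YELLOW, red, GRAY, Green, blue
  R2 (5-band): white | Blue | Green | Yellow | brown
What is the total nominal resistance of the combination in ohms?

52450000 Ω

R1: yellow, red, grey → 428; green ×10^5 → 42800000 Ω.
R2: white, blue, green → 965; yellow ×10^4 → 9650000 Ω.
Series: 42800000 + 9650000 = 52450000 Ω.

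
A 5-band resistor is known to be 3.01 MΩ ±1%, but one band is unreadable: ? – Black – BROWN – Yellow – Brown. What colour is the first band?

orange

3010000 Ω = 301 × 10^4.
The first band gives digit 3 of the significand, and 3 is orange.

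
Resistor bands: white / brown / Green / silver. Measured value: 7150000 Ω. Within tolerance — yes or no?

White → 9 (first significant figure)
Brown → 1 (second significant figure)
Green → ×10^5 multiplier
Silver → ±10% tolerance
91 × 100000 = 9100000 Ω
Allowed range: 8190000 Ω to 10010000 Ω.
7150000 Ω lies outside that range.

no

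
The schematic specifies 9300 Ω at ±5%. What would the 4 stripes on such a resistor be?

9300 Ω = 93 × 10^2.
9 → white
3 → orange
Multiplier 10^2 → red.
±5% tolerance → gold.

white, orange, red, gold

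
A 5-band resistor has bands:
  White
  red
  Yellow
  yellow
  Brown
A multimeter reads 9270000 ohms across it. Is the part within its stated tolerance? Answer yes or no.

White → 9 (first significant figure)
Red → 2 (second significant figure)
Yellow → 4 (third significant figure)
Yellow → ×10^4 multiplier
Brown → ±1% tolerance
924 × 10000 = 9240000 Ω
Allowed range: 9147600 Ω to 9332400 Ω.
9270000 ohms lies inside that range.

yes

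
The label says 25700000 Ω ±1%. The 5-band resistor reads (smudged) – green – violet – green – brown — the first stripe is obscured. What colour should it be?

25700000 Ω = 257 × 10^5.
The first band gives digit 2 of the significand, and 2 is red.

red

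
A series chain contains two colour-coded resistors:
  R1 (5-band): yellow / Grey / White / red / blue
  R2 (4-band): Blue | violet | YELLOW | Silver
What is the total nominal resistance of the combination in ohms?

718900 Ω

R1: yellow, grey, white → 489; red ×10^2 → 48900 Ω.
R2: blue, violet → 67; yellow ×10^4 → 670000 Ω.
Series: 48900 + 670000 = 718900 Ω.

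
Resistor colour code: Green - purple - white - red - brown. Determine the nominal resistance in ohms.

57900 Ω

Green → 5 (first significant figure)
Violet → 7 (second significant figure)
White → 9 (third significant figure)
Red → ×10^2 multiplier
579 × 100 = 57900 Ω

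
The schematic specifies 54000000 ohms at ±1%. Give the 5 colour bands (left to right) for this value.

54000000 Ω = 540 × 10^5.
5 → green
4 → yellow
0 → black
Multiplier 10^5 → green.
±1% tolerance → brown.

green, yellow, black, green, brown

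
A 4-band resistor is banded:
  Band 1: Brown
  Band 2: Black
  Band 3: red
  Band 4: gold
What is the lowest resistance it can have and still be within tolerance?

950 Ω

Brown → 1 (first significant figure)
Black → 0 (second significant figure)
Red → ×10^2 multiplier
Gold → ±5% tolerance
10 × 100 = 1000 Ω
Lowest = 1000 × (1 − 5/100) = 950 Ω.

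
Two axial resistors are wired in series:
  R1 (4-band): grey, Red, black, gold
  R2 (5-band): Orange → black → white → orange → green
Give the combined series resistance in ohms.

R1: grey, red → 82; black ×1 → 82 Ω.
R2: orange, black, white → 309; orange ×10^3 → 309000 Ω.
Series: 82 + 309000 = 309082 Ω.

309082 Ω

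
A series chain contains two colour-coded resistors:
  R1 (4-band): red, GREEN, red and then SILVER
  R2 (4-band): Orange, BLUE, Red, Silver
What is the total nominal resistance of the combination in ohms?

6100 Ω

R1: red, green → 25; red ×10^2 → 2500 Ω.
R2: orange, blue → 36; red ×10^2 → 3600 Ω.
Series: 2500 + 3600 = 6100 Ω.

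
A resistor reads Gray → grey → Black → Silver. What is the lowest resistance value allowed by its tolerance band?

79.2 Ω

Grey → 8 (first significant figure)
Grey → 8 (second significant figure)
Black → ×1 multiplier
Silver → ±10% tolerance
88 × 1 = 88 Ω
Lowest = 88 × (1 − 10/100) = 79.2 Ω.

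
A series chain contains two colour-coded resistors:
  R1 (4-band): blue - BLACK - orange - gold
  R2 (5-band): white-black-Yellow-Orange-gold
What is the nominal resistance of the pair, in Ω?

R1: blue, black → 60; orange ×10^3 → 60000 Ω.
R2: white, black, yellow → 904; orange ×10^3 → 904000 Ω.
Series: 60000 + 904000 = 964000 Ω.

964000 Ω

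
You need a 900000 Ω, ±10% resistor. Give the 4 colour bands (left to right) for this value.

900000 Ω = 90 × 10^4.
9 → white
0 → black
Multiplier 10^4 → yellow.
±10% tolerance → silver.

white, black, yellow, silver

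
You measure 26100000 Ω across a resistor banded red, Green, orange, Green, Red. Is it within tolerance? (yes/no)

Red → 2 (first significant figure)
Green → 5 (second significant figure)
Orange → 3 (third significant figure)
Green → ×10^5 multiplier
Red → ±2% tolerance
253 × 100000 = 25300000 Ω
Allowed range: 24794000 Ω to 25806000 Ω.
26100000 Ω lies outside that range.

no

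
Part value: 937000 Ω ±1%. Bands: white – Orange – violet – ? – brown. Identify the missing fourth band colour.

937000 Ω = 937 × 10^3.
The fourth band is the multiplier, 10^3, which is orange.

orange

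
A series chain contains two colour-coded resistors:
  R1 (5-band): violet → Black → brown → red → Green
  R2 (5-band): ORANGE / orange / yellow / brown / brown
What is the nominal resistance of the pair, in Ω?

R1: violet, black, brown → 701; red ×10^2 → 70100 Ω.
R2: orange, orange, yellow → 334; brown ×10 → 3340 Ω.
Series: 70100 + 3340 = 73440 Ω.

73440 Ω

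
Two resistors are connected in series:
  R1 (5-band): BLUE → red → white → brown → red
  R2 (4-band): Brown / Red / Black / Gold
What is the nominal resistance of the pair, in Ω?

R1: blue, red, white → 629; brown ×10 → 6290 Ω.
R2: brown, red → 12; black ×1 → 12 Ω.
Series: 6290 + 12 = 6302 Ω.

6302 Ω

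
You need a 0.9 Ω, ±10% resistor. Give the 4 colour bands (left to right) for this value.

white, black, silver, silver

0.9 Ω = 90 × 10^-2.
9 → white
0 → black
Multiplier 10^-2 → silver.
±10% tolerance → silver.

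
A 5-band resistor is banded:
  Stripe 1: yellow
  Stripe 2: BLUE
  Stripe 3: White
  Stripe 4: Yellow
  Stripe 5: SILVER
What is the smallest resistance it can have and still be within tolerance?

4221000 Ω

Yellow → 4 (first significant figure)
Blue → 6 (second significant figure)
White → 9 (third significant figure)
Yellow → ×10^4 multiplier
Silver → ±10% tolerance
469 × 10000 = 4690000 Ω
Smallest = 4690000 × (1 − 10/100) = 4221000 Ω.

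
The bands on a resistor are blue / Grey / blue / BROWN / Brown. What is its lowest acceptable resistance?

Blue → 6 (first significant figure)
Grey → 8 (second significant figure)
Blue → 6 (third significant figure)
Brown → ×10 multiplier
Brown → ±1% tolerance
686 × 10 = 6860 Ω
Lowest = 6860 × (1 − 1/100) = 6791.4 Ω.

6791.4 Ω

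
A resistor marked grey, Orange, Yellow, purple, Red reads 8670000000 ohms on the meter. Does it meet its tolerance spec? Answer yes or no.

no

Grey → 8 (first significant figure)
Orange → 3 (second significant figure)
Yellow → 4 (third significant figure)
Violet → ×10^7 multiplier
Red → ±2% tolerance
834 × 10000000 = 8340000000 Ω
Allowed range: 8173200000 Ω to 8506800000 Ω.
8670000000 ohms lies outside that range.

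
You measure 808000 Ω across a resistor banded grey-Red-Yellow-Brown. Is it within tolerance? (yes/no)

no

Grey → 8 (first significant figure)
Red → 2 (second significant figure)
Yellow → ×10^4 multiplier
Brown → ±1% tolerance
82 × 10000 = 820000 Ω
Allowed range: 811800 Ω to 828200 Ω.
808000 Ω lies outside that range.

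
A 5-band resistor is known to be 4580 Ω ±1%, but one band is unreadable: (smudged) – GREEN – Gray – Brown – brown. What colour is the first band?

yellow

4580 Ω = 458 × 10^1.
The first band gives digit 4 of the significand, and 4 is yellow.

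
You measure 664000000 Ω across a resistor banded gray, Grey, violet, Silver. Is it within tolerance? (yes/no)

Grey → 8 (first significant figure)
Grey → 8 (second significant figure)
Violet → ×10^7 multiplier
Silver → ±10% tolerance
88 × 10000000 = 880000000 Ω
Allowed range: 792000000 Ω to 968000000 Ω.
664000000 Ω lies outside that range.

no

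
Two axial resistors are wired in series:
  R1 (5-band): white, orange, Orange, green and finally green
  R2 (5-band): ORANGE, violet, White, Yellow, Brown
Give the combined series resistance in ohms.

97090000 Ω

R1: white, orange, orange → 933; green ×10^5 → 93300000 Ω.
R2: orange, violet, white → 379; yellow ×10^4 → 3790000 Ω.
Series: 93300000 + 3790000 = 97090000 Ω.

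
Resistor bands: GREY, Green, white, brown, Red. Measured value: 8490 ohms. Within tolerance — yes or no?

Grey → 8 (first significant figure)
Green → 5 (second significant figure)
White → 9 (third significant figure)
Brown → ×10 multiplier
Red → ±2% tolerance
859 × 10 = 8590 Ω
Allowed range: 8418.2 Ω to 8761.8 Ω.
8490 ohms lies inside that range.

yes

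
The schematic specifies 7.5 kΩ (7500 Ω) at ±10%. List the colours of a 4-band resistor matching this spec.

7500 Ω = 75 × 10^2.
7 → violet
5 → green
Multiplier 10^2 → red.
±10% tolerance → silver.

violet, green, red, silver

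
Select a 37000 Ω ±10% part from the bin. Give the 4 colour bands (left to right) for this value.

orange, violet, orange, silver

37000 Ω = 37 × 10^3.
3 → orange
7 → violet
Multiplier 10^3 → orange.
±10% tolerance → silver.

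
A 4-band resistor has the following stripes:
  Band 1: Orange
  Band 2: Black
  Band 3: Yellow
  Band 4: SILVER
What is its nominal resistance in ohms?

Orange → 3 (first significant figure)
Black → 0 (second significant figure)
Yellow → ×10^4 multiplier
30 × 10000 = 300000 Ω

300000 Ω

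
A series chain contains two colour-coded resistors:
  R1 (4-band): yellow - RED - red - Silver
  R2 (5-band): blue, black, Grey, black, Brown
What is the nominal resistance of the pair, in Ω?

4808 Ω

R1: yellow, red → 42; red ×10^2 → 4200 Ω.
R2: blue, black, grey → 608; black ×1 → 608 Ω.
Series: 4200 + 608 = 4808 Ω.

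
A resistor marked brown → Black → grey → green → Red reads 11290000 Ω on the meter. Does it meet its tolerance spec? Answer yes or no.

no

Brown → 1 (first significant figure)
Black → 0 (second significant figure)
Grey → 8 (third significant figure)
Green → ×10^5 multiplier
Red → ±2% tolerance
108 × 100000 = 10800000 Ω
Allowed range: 10584000 Ω to 11016000 Ω.
11290000 Ω lies outside that range.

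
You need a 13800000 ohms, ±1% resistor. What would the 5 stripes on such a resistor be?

brown, orange, grey, green, brown

13800000 Ω = 138 × 10^5.
1 → brown
3 → orange
8 → grey
Multiplier 10^5 → green.
±1% tolerance → brown.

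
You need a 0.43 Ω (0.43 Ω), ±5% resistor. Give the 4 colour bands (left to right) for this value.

0.43 Ω = 43 × 10^-2.
4 → yellow
3 → orange
Multiplier 10^-2 → silver.
±5% tolerance → gold.

yellow, orange, silver, gold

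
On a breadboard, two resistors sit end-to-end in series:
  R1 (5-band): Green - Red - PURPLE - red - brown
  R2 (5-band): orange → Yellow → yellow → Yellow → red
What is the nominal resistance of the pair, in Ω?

R1: green, red, violet → 527; red ×10^2 → 52700 Ω.
R2: orange, yellow, yellow → 344; yellow ×10^4 → 3440000 Ω.
Series: 52700 + 3440000 = 3492700 Ω.

3492700 Ω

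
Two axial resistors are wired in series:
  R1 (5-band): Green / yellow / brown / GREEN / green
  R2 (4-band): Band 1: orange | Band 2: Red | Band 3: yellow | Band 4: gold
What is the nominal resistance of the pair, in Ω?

R1: green, yellow, brown → 541; green ×10^5 → 54100000 Ω.
R2: orange, red → 32; yellow ×10^4 → 320000 Ω.
Series: 54100000 + 320000 = 54420000 Ω.

54420000 Ω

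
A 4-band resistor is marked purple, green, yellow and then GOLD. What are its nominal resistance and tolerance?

750000 Ω ±5%

Violet → 7 (first significant figure)
Green → 5 (second significant figure)
Yellow → ×10^4 multiplier
Gold → ±5% tolerance
75 × 10000 = 750000 Ω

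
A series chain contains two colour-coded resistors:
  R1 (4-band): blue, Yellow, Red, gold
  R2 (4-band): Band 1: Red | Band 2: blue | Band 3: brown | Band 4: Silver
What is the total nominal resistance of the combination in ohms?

R1: blue, yellow → 64; red ×10^2 → 6400 Ω.
R2: red, blue → 26; brown ×10 → 260 Ω.
Series: 6400 + 260 = 6660 Ω.

6660 Ω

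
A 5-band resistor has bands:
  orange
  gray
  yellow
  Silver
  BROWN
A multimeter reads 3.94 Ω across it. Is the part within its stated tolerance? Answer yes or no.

Orange → 3 (first significant figure)
Grey → 8 (second significant figure)
Yellow → 4 (third significant figure)
Silver → ×0.01 multiplier
Brown → ±1% tolerance
384 × 0.01 = 3.84 Ω
Allowed range: 3.8016 Ω to 3.8784 Ω.
3.94 Ω lies outside that range.

no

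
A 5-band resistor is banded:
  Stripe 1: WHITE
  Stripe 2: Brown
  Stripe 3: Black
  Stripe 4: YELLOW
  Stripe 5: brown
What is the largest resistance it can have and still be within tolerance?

White → 9 (first significant figure)
Brown → 1 (second significant figure)
Black → 0 (third significant figure)
Yellow → ×10^4 multiplier
Brown → ±1% tolerance
910 × 10000 = 9100000 Ω
Largest = 9100000 × (1 + 1/100) = 9191000 Ω.

9191000 Ω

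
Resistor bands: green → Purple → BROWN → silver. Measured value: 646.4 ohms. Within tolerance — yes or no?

Green → 5 (first significant figure)
Violet → 7 (second significant figure)
Brown → ×10 multiplier
Silver → ±10% tolerance
57 × 10 = 570 Ω
Allowed range: 513 Ω to 627 Ω.
646.4 ohms lies outside that range.

no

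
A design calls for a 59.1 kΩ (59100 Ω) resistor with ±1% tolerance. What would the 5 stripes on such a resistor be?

59100 Ω = 591 × 10^2.
5 → green
9 → white
1 → brown
Multiplier 10^2 → red.
±1% tolerance → brown.

green, white, brown, red, brown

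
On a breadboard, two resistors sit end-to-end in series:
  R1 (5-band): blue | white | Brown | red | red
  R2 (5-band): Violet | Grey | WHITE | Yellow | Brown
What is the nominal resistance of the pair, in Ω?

7959100 Ω

R1: blue, white, brown → 691; red ×10^2 → 69100 Ω.
R2: violet, grey, white → 789; yellow ×10^4 → 7890000 Ω.
Series: 69100 + 7890000 = 7959100 Ω.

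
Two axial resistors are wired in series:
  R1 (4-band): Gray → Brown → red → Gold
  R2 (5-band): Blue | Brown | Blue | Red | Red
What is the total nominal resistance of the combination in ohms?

69700 Ω

R1: grey, brown → 81; red ×10^2 → 8100 Ω.
R2: blue, brown, blue → 616; red ×10^2 → 61600 Ω.
Series: 8100 + 61600 = 69700 Ω.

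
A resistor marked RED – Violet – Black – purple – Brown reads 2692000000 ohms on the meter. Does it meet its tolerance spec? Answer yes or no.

yes

Red → 2 (first significant figure)
Violet → 7 (second significant figure)
Black → 0 (third significant figure)
Violet → ×10^7 multiplier
Brown → ±1% tolerance
270 × 10000000 = 2700000000 Ω
Allowed range: 2673000000 Ω to 2727000000 Ω.
2692000000 ohms lies inside that range.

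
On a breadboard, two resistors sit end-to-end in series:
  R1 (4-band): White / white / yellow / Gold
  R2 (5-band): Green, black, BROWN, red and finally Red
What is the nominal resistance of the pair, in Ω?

1040100 Ω

R1: white, white → 99; yellow ×10^4 → 990000 Ω.
R2: green, black, brown → 501; red ×10^2 → 50100 Ω.
Series: 990000 + 50100 = 1040100 Ω.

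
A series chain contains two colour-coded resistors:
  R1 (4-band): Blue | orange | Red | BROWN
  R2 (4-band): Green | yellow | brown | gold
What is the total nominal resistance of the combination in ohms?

R1: blue, orange → 63; red ×10^2 → 6300 Ω.
R2: green, yellow → 54; brown ×10 → 540 Ω.
Series: 6300 + 540 = 6840 Ω.

6840 Ω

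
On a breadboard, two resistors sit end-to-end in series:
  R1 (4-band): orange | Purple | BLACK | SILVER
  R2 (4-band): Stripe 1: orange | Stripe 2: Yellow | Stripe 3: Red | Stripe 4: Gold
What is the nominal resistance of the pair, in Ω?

3437 Ω

R1: orange, violet → 37; black ×1 → 37 Ω.
R2: orange, yellow → 34; red ×10^2 → 3400 Ω.
Series: 37 + 3400 = 3437 Ω.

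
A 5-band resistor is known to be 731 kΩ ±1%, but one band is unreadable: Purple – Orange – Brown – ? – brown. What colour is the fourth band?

orange

731000 Ω = 731 × 10^3.
The fourth band is the multiplier, 10^3, which is orange.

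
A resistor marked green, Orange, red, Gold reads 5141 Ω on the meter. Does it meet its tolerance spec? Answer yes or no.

Green → 5 (first significant figure)
Orange → 3 (second significant figure)
Red → ×10^2 multiplier
Gold → ±5% tolerance
53 × 100 = 5300 Ω
Allowed range: 5035 Ω to 5565 Ω.
5141 Ω lies inside that range.

yes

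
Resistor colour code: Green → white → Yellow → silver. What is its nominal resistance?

590000 Ω

Green → 5 (first significant figure)
White → 9 (second significant figure)
Yellow → ×10^4 multiplier
59 × 10000 = 590000 Ω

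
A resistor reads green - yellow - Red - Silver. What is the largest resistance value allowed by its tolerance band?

Green → 5 (first significant figure)
Yellow → 4 (second significant figure)
Red → ×10^2 multiplier
Silver → ±10% tolerance
54 × 100 = 5400 Ω
Largest = 5400 × (1 + 10/100) = 5940 Ω.

5940 Ω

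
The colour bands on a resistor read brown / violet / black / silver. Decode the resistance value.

17 Ω

Brown → 1 (first significant figure)
Violet → 7 (second significant figure)
Black → ×1 multiplier
17 × 1 = 17 Ω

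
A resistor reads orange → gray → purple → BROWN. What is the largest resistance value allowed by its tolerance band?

Orange → 3 (first significant figure)
Grey → 8 (second significant figure)
Violet → ×10^7 multiplier
Brown → ±1% tolerance
38 × 10000000 = 380000000 Ω
Largest = 380000000 × (1 + 1/100) = 383800000 Ω.

383800000 Ω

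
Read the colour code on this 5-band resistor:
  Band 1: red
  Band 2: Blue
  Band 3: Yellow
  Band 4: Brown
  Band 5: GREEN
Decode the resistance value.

2640 Ω

Red → 2 (first significant figure)
Blue → 6 (second significant figure)
Yellow → 4 (third significant figure)
Brown → ×10 multiplier
264 × 10 = 2640 Ω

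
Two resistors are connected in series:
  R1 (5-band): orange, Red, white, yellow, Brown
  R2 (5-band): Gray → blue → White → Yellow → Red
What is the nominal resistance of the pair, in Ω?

11980000 Ω

R1: orange, red, white → 329; yellow ×10^4 → 3290000 Ω.
R2: grey, blue, white → 869; yellow ×10^4 → 8690000 Ω.
Series: 3290000 + 8690000 = 11980000 Ω.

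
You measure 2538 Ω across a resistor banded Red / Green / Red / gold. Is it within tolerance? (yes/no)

Red → 2 (first significant figure)
Green → 5 (second significant figure)
Red → ×10^2 multiplier
Gold → ±5% tolerance
25 × 100 = 2500 Ω
Allowed range: 2375 Ω to 2625 Ω.
2538 Ω lies inside that range.

yes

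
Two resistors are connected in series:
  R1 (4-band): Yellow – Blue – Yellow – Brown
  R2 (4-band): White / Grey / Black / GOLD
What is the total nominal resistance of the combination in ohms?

R1: yellow, blue → 46; yellow ×10^4 → 460000 Ω.
R2: white, grey → 98; black ×1 → 98 Ω.
Series: 460000 + 98 = 460098 Ω.

460098 Ω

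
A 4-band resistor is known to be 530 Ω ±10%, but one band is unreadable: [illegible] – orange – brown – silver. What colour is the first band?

green

530 Ω = 53 × 10^1.
The first band gives digit 5 of the significand, and 5 is green.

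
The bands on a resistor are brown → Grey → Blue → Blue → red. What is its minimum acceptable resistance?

182280000 Ω

Brown → 1 (first significant figure)
Grey → 8 (second significant figure)
Blue → 6 (third significant figure)
Blue → ×10^6 multiplier
Red → ±2% tolerance
186 × 1000000 = 186000000 Ω
Minimum = 186000000 × (1 − 2/100) = 182280000 Ω.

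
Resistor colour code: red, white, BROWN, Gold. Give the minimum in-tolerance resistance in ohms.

Red → 2 (first significant figure)
White → 9 (second significant figure)
Brown → ×10 multiplier
Gold → ±5% tolerance
29 × 10 = 290 Ω
Minimum = 290 × (1 − 5/100) = 275.5 Ω.

275.5 Ω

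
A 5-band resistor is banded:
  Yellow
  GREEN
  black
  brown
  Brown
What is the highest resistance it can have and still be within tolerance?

4545 Ω

Yellow → 4 (first significant figure)
Green → 5 (second significant figure)
Black → 0 (third significant figure)
Brown → ×10 multiplier
Brown → ±1% tolerance
450 × 10 = 4500 Ω
Highest = 4500 × (1 + 1/100) = 4545 Ω.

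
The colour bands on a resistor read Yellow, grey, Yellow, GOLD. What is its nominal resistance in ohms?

480000 Ω

Yellow → 4 (first significant figure)
Grey → 8 (second significant figure)
Yellow → ×10^4 multiplier
48 × 10000 = 480000 Ω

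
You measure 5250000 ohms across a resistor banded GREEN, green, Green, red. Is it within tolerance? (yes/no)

no

Green → 5 (first significant figure)
Green → 5 (second significant figure)
Green → ×10^5 multiplier
Red → ±2% tolerance
55 × 100000 = 5500000 Ω
Allowed range: 5390000 Ω to 5610000 Ω.
5250000 ohms lies outside that range.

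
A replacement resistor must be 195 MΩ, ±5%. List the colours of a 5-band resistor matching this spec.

brown, white, green, blue, gold

195000000 Ω = 195 × 10^6.
1 → brown
9 → white
5 → green
Multiplier 10^6 → blue.
±5% tolerance → gold.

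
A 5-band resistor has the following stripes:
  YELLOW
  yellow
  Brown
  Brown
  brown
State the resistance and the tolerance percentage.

Yellow → 4 (first significant figure)
Yellow → 4 (second significant figure)
Brown → 1 (third significant figure)
Brown → ×10 multiplier
Brown → ±1% tolerance
441 × 10 = 4410 Ω

4410 Ω ±1%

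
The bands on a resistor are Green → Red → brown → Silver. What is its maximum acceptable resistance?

572 Ω

Green → 5 (first significant figure)
Red → 2 (second significant figure)
Brown → ×10 multiplier
Silver → ±10% tolerance
52 × 10 = 520 Ω
Maximum = 520 × (1 + 10/100) = 572 Ω.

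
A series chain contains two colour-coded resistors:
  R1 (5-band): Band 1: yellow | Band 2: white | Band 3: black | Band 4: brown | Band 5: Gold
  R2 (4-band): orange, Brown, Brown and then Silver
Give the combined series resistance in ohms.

5210 Ω

R1: yellow, white, black → 490; brown ×10 → 4900 Ω.
R2: orange, brown → 31; brown ×10 → 310 Ω.
Series: 4900 + 310 = 5210 Ω.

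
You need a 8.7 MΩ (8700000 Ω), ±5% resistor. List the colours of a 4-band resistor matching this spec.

grey, violet, green, gold

8700000 Ω = 87 × 10^5.
8 → grey
7 → violet
Multiplier 10^5 → green.
±5% tolerance → gold.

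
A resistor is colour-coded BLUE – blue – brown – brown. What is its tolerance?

The last band, brown, is the tolerance band.
Brown corresponds to ±1%.

±1%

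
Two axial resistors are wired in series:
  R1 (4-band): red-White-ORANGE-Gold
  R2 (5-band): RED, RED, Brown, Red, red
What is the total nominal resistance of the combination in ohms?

R1: red, white → 29; orange ×10^3 → 29000 Ω.
R2: red, red, brown → 221; red ×10^2 → 22100 Ω.
Series: 29000 + 22100 = 51100 Ω.

51100 Ω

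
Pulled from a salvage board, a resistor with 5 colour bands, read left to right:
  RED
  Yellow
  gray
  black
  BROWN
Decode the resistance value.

248 Ω

Red → 2 (first significant figure)
Yellow → 4 (second significant figure)
Grey → 8 (third significant figure)
Black → ×1 multiplier
248 × 1 = 248 Ω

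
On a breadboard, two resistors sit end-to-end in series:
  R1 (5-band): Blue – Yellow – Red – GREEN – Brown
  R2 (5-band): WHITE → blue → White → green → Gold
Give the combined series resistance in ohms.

R1: blue, yellow, red → 642; green ×10^5 → 64200000 Ω.
R2: white, blue, white → 969; green ×10^5 → 96900000 Ω.
Series: 64200000 + 96900000 = 161100000 Ω.

161100000 Ω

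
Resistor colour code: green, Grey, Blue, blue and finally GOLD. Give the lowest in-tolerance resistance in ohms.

556700000 Ω

Green → 5 (first significant figure)
Grey → 8 (second significant figure)
Blue → 6 (third significant figure)
Blue → ×10^6 multiplier
Gold → ±5% tolerance
586 × 1000000 = 586000000 Ω
Lowest = 586000000 × (1 − 5/100) = 556700000 Ω.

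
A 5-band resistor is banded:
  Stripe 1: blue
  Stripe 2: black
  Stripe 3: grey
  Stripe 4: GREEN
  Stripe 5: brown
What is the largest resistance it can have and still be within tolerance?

61408000 Ω

Blue → 6 (first significant figure)
Black → 0 (second significant figure)
Grey → 8 (third significant figure)
Green → ×10^5 multiplier
Brown → ±1% tolerance
608 × 100000 = 60800000 Ω
Largest = 60800000 × (1 + 1/100) = 61408000 Ω.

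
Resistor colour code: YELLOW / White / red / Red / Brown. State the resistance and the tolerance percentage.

49200 Ω ±1%

Yellow → 4 (first significant figure)
White → 9 (second significant figure)
Red → 2 (third significant figure)
Red → ×10^2 multiplier
Brown → ±1% tolerance
492 × 100 = 49200 Ω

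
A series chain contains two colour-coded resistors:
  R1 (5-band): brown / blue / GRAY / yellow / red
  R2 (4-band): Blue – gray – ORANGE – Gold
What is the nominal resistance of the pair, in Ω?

1748000 Ω

R1: brown, blue, grey → 168; yellow ×10^4 → 1680000 Ω.
R2: blue, grey → 68; orange ×10^3 → 68000 Ω.
Series: 1680000 + 68000 = 1748000 Ω.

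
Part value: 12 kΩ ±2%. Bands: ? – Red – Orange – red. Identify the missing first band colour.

12000 Ω = 12 × 10^3.
The first band gives digit 1 of the significand, and 1 is brown.

brown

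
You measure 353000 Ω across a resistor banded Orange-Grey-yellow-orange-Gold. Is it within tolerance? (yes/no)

no

Orange → 3 (first significant figure)
Grey → 8 (second significant figure)
Yellow → 4 (third significant figure)
Orange → ×10^3 multiplier
Gold → ±5% tolerance
384 × 1000 = 384000 Ω
Allowed range: 364800 Ω to 403200 Ω.
353000 Ω lies outside that range.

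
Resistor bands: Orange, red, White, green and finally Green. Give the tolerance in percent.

The last band, green, is the tolerance band.
Green corresponds to ±0.5%.

±0.5%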